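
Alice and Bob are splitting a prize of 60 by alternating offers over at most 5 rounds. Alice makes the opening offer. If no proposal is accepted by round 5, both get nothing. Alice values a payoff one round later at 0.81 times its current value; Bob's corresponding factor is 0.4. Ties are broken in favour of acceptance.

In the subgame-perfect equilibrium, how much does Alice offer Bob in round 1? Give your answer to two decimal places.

Round 5 (Alice proposes): rejection yields 0 for Bob; Alice offers 0 and keeps 60.
Round 4 (Bob proposes): Alice can get 60 next round, worth 0.81 × 60 = 48.6 now; Bob offers that and keeps 11.4.
Round 3 (Alice proposes): Bob can get 11.4 next round, worth 0.4 × 11.4 = 4.56 now, so Alice offers 4.56, keeping 55.44.
Round 2 (Bob proposes): Alice can get 55.44 next round, worth 0.81 × 55.44 = 44.9064 now. Bob offers 44.9064 and keeps 60 − 44.9064 = 15.0936.
Round 1 (Alice proposes): Bob can get 15.0936 next round, worth 0.4 × 15.0936 = 6.03744 now. Alice offers 6.03744 and keeps 60 − 6.03744 = 53.96256.

6.04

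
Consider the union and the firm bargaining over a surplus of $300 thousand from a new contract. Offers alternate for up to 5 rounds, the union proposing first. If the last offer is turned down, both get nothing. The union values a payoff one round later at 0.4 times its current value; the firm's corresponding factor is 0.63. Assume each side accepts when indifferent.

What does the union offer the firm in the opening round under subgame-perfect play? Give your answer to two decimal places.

141.98

By backward induction:
Round 5 (the union proposes): rejection yields 0 for the firm; the union offers 0 and keeps 300.
Round 4 (the firm proposes): the union can get 300 next round, worth 0.4 × 300 = 120 now. The firm offers 120 and keeps 300 − 120 = 180.
Round 3 (the union proposes): the firm can get 180 next round, worth 0.63 × 180 = 113.4 now. The union offers 113.4 and keeps 300 − 113.4 = 186.6.
Round 2 (the firm proposes): the union can get 186.6 next round, worth 0.4 × 186.6 = 74.64 now; the firm offers that and keeps 225.36.
Round 1 (the union proposes): the firm can get 225.36 next round, worth 0.63 × 225.36 = 141.9768 now. The union offers 141.9768 and keeps 300 − 141.9768 = 158.0232.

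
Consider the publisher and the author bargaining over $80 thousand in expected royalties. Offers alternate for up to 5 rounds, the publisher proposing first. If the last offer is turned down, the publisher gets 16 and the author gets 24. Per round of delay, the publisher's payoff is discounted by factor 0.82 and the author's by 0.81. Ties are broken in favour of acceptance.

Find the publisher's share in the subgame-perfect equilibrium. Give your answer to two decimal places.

Round 5 (the publisher proposes): the author gets 24 if talks fail, so the publisher offers 24 and keeps 56.
Round 4 (the author proposes): the publisher can get 56 next round, worth 0.82 × 56 = 45.92 now. The author offers 45.92 and keeps 80 − 45.92 = 34.08.
Round 3 (the publisher proposes): the author can get 34.08 next round, worth 0.81 × 34.08 = 27.6048 now. The publisher offers 27.6048 and keeps 80 − 27.6048 = 52.3952.
Round 2 (the author proposes): the publisher can get 52.3952 next round, worth 0.82 × 52.3952 = 42.964064 now, so the author offers 42.964064, keeping 37.035936.
Round 1 (the publisher proposes): the author can get 37.035936 next round, worth 0.81 × 37.035936 = 29.99910816 now; the publisher offers that and keeps 50.00089184.

50.00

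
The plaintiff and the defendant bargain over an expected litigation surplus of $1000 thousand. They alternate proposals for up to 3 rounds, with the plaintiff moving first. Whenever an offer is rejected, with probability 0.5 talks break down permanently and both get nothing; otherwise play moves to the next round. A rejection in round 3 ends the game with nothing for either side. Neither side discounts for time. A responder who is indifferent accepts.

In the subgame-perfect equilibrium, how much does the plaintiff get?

750

By backward induction:
Round 3 (the plaintiff proposes): the defendant will accept anything ≥ 0, so the plaintiff offers 0 and keeps 1000.
Round 2 (the defendant proposes): rejecting gives the plaintiff an expected 0.5 × 1000 = 500. The defendant offers 500 and keeps 1000 − 500 = 500.
Round 1 (the plaintiff proposes): rejecting gives the defendant an expected 0.5 × 500 = 250, so the plaintiff offers 250, keeping 750.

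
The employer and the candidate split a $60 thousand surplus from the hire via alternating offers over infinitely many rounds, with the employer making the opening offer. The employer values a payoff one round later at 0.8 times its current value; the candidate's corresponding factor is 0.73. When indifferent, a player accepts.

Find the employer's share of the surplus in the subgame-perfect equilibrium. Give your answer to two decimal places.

38.94

In a stationary SPE each proposer offers the other exactly their discounted continuation value.
If the employer keeps x when proposing and the candidate keeps y when proposing, then x = 60 − 0.73y and y = 60 − 0.8x.
Solving: x = 60(1 − 0.73) / (1 − 0.8·0.73) = 16.2 / 0.416 ≈ 38.9423.
The candidate gets 60 − 38.9423 ≈ 21.0577.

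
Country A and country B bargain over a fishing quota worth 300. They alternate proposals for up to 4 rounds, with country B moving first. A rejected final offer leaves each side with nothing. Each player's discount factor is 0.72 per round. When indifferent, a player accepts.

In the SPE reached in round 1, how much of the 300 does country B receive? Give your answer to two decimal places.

Work backward from the last round.
Round 4 (country A proposes): rejection yields 0 for country B; country A offers 0 and keeps 300.
Round 3 (country B proposes): country A can get 300 next round, worth 0.72 × 300 = 216 now; country B offers that and keeps 84.
Round 2 (country A proposes): country B can get 84 next round, worth 0.72 × 84 = 60.48 now, so country A offers 60.48, keeping 239.52.
Round 1 (country B proposes): country A can get 239.52 next round, worth 0.72 × 239.52 = 172.4544 now; country B offers that and keeps 127.5456.

127.55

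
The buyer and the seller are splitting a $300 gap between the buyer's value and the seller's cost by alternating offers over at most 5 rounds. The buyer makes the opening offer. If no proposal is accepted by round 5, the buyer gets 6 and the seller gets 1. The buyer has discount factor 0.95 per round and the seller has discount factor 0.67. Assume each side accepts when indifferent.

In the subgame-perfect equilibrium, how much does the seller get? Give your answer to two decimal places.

Round 5 (the buyer proposes): the seller gets 1 if talks fail, so the buyer offers 1 and keeps 299.
Round 4 (the seller proposes): the buyer can get 299 next round, worth 0.95 × 299 = 284.05 now, so the seller offers 284.05, keeping 15.95.
Round 3 (the buyer proposes): the seller can get 15.95 next round, worth 0.67 × 15.95 = 10.6865 now, so the buyer offers 10.6865, keeping 289.3135.
Round 2 (the seller proposes): the buyer can get 289.3135 next round, worth 0.95 × 289.3135 = 274.847825 now; the seller offers that and keeps 25.152175.
Round 1 (the buyer proposes): the seller can get 25.152175 next round, worth 0.67 × 25.152175 = 16.85195725 now. The buyer offers 16.85195725 and keeps 300 − 16.85195725 = 283.14804275.

16.85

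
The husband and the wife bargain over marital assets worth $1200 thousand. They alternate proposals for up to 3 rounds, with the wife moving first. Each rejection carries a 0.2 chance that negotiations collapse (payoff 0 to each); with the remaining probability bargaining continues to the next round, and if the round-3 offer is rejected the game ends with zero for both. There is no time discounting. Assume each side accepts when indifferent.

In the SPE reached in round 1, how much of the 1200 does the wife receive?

Round 3 (the wife proposes): the husband will accept anything ≥ 0, so the wife offers 0 and keeps 1200.
Round 2 (the husband proposes): rejecting gives the wife an expected 0.8 × 1200 = 960, so the husband offers 960, keeping 240.
Round 1 (the wife proposes): rejecting gives the husband an expected 0.8 × 240 = 192, so the wife offers 192, keeping 1008.

1008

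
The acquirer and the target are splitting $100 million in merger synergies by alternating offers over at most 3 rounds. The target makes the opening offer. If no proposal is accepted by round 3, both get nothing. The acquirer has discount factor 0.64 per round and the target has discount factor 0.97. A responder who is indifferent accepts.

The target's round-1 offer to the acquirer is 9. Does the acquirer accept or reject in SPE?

Round 3 (the target proposes): the acquirer will accept anything ≥ 0, so the target offers 0 and keeps 100.
Round 2 (the acquirer proposes): the target can get 100 next round, worth 0.97 × 100 = 97 now. The acquirer offers 97 and keeps 100 − 97 = 3.
So by rejecting in round 1, the acquirer gets 3 next round, worth 0.64 × 3 = 1.92 now.
Offer 9 ≥ 1.92, so the acquirer accepts.

Accept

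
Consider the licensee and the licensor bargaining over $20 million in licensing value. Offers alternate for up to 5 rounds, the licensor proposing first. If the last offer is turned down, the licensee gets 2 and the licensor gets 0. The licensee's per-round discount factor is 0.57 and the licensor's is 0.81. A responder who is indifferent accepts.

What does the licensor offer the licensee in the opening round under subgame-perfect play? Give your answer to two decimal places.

Round 5 (the licensor proposes): the licensee gets 2 if talks fail, so the licensor offers 2 and keeps 18.
Round 4 (the licensee proposes): the licensor can get 18 next round, worth 0.81 × 18 = 14.58 now. The licensee offers 14.58 and keeps 20 − 14.58 = 5.42.
Round 3 (the licensor proposes): the licensee can get 5.42 next round, worth 0.57 × 5.42 = 3.0894 now; the licensor offers that and keeps 16.9106.
Round 2 (the licensee proposes): the licensor can get 16.9106 next round, worth 0.81 × 16.9106 = 13.697586 now. The licensee offers 13.697586 and keeps 20 − 13.697586 = 6.302414.
Round 1 (the licensor proposes): the licensee can get 6.302414 next round, worth 0.57 × 6.302414 = 3.59237598 now; the licensor offers that and keeps 16.40762402.

3.59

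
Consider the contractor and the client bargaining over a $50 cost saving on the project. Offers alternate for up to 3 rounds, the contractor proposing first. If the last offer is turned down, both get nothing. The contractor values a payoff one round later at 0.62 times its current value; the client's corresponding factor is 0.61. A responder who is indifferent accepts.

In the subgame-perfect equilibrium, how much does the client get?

11.59

Round 3 (the contractor proposes): rejection yields 0 for the client; the contractor offers 0 and keeps 50.
Round 2 (the client proposes): the contractor can get 50 next round, worth 0.62 × 50 = 31 now, so the client offers 31, keeping 19.
Round 1 (the contractor proposes): the client can get 19 next round, worth 0.61 × 19 = 11.59 now, so the contractor offers 11.59, keeping 38.41.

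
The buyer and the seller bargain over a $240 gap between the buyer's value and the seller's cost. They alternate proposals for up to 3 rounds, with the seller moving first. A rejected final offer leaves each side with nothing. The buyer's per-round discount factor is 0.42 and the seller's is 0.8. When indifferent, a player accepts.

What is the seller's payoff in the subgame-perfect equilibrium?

219.84

Round 3 (the seller proposes): rejection yields 0 for the buyer; the seller offers 0 and keeps 240.
Round 2 (the buyer proposes): the seller can get 240 next round, worth 0.8 × 240 = 192 now; the buyer offers that and keeps 48.
Round 1 (the seller proposes): the buyer can get 48 next round, worth 0.42 × 48 = 20.16 now, so the seller offers 20.16, keeping 219.84.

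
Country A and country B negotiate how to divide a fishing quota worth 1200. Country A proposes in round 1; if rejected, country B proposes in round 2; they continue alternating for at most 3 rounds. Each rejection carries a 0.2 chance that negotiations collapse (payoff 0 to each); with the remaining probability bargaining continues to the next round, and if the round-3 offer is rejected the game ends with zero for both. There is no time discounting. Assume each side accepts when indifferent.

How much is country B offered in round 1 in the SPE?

By backward induction:
Round 3 (country A proposes): country B will accept anything ≥ 0, so country A offers 0 and keeps 1200.
Round 2 (country B proposes): rejecting gives country A an expected 0.8 × 1200 = 960; country B offers that and keeps 240.
Round 1 (country A proposes): rejecting gives country B an expected 0.8 × 240 = 192; country A offers that and keeps 1008.

192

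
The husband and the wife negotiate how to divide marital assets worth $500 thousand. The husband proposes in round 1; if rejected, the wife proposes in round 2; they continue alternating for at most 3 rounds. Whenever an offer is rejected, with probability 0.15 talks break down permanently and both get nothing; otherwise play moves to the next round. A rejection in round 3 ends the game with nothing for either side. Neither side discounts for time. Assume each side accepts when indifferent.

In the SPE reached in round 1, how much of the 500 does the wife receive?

63.75

By backward induction:
Round 3 (the husband proposes): the wife will accept anything ≥ 0, so the husband offers 0 and keeps 500.
Round 2 (the wife proposes): rejecting gives the husband an expected 0.85 × 500 = 425. The wife offers 425 and keeps 500 − 425 = 75.
Round 1 (the husband proposes): rejecting gives the wife an expected 0.85 × 75 = 63.75. The husband offers 63.75 and keeps 500 − 63.75 = 436.25.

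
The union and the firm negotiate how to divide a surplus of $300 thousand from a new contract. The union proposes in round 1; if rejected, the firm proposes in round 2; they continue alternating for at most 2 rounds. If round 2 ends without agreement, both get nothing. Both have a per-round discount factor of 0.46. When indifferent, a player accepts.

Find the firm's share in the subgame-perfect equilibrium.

138

Work backward from the last round.
Round 2 (the firm proposes): rejection yields 0 for the union; the firm offers 0 and keeps 300.
Round 1 (the union proposes): the firm can get 300 next round, worth 0.46 × 300 = 138 now; the union offers that and keeps 162.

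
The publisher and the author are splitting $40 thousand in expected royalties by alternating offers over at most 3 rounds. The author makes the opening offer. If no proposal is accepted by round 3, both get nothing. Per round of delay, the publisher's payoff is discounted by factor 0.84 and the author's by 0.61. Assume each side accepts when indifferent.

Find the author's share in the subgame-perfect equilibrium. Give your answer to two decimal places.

26.90

Round 3 (the author proposes): the publisher will accept anything ≥ 0, so the author offers 0 and keeps 40.
Round 2 (the publisher proposes): the author can get 40 next round, worth 0.61 × 40 = 24.4 now; the publisher offers that and keeps 15.6.
Round 1 (the author proposes): the publisher can get 15.6 next round, worth 0.84 × 15.6 = 13.104 now, so the author offers 13.104, keeping 26.896.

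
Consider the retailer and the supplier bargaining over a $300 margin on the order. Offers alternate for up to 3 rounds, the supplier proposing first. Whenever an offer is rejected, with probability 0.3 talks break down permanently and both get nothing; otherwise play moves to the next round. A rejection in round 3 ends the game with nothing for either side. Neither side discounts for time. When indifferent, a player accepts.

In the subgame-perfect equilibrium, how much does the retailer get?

Round 3 (the supplier proposes): the retailer will accept anything ≥ 0, so the supplier offers 0 and keeps 300.
Round 2 (the retailer proposes): rejecting gives the supplier an expected 0.7 × 300 = 210. The retailer offers 210 and keeps 300 − 210 = 90.
Round 1 (the supplier proposes): rejecting gives the retailer an expected 0.7 × 90 = 63; the supplier offers that and keeps 237.

63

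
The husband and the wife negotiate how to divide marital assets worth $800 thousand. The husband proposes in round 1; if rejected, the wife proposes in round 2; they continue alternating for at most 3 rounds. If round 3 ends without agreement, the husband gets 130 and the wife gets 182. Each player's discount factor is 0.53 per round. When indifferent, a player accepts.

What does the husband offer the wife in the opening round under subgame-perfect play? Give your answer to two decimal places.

250.40

Round 3 (the husband proposes): the wife gets 182 if talks fail, so the husband offers 182 and keeps 618.
Round 2 (the wife proposes): the husband can get 618 next round, worth 0.53 × 618 = 327.54 now. The wife offers 327.54 and keeps 800 − 327.54 = 472.46.
Round 1 (the husband proposes): the wife can get 472.46 next round, worth 0.53 × 472.46 = 250.4038 now. The husband offers 250.4038 and keeps 800 − 250.4038 = 549.5962.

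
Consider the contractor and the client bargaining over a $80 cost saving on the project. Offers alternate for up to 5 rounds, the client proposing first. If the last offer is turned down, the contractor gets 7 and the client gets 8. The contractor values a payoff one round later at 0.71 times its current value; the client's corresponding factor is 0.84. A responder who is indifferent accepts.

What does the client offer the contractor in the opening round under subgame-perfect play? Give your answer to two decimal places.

17.00

By backward induction:
Round 5 (the client proposes): the contractor gets 7 if talks fail, so the client offers 7 and keeps 73.
Round 4 (the contractor proposes): the client can get 73 next round, worth 0.84 × 73 = 61.32 now; the contractor offers that and keeps 18.68.
Round 3 (the client proposes): the contractor can get 18.68 next round, worth 0.71 × 18.68 = 13.2628 now, so the client offers 13.2628, keeping 66.7372.
Round 2 (the contractor proposes): the client can get 66.7372 next round, worth 0.84 × 66.7372 = 56.059248 now, so the contractor offers 56.059248, keeping 23.940752.
Round 1 (the client proposes): the contractor can get 23.940752 next round, worth 0.71 × 23.940752 = 16.99793392 now; the client offers that and keeps 63.00206608.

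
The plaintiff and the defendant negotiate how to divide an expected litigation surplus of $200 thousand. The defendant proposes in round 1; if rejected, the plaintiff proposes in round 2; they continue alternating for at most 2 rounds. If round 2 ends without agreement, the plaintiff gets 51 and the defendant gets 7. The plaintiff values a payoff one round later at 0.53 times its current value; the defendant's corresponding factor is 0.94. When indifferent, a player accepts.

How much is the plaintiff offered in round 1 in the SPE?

102.29

Round 2 (the plaintiff proposes): the defendant gets 7 if talks fail, so the plaintiff offers 7 and keeps 193.
Round 1 (the defendant proposes): the plaintiff can get 193 next round, worth 0.53 × 193 = 102.29 now, so the defendant offers 102.29, keeping 97.71.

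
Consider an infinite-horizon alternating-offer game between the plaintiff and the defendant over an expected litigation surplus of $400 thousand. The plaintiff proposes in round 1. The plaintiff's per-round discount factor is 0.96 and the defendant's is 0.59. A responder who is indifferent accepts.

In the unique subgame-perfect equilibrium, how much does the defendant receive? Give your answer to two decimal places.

21.77

Let x be the plaintiff's share when the plaintiff proposes and y be the defendant's share when the defendant proposes.
The defendant accepts iff offered ≥ 0.59·y, so x = 400 − 0.59y. Symmetrically y = 400 − 0.96x.
Substituting: x = 400 − 0.59(400 − 0.96x), giving x(1 − 0.96·0.59) = 400(1 − 0.59).
So x = 400 × 0.41 / 0.4336 ≈ 378.2288, and the defendant receives 400 − x ≈ 21.7712.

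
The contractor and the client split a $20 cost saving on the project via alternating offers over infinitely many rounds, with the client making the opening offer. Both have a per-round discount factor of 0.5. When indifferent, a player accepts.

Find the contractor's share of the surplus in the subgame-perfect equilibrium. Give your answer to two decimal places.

6.67

In a stationary SPE each proposer offers the other exactly their discounted continuation value.
If the client keeps x when proposing and the contractor keeps y when proposing, then x = 20 − 0.5y and y = 20 − 0.5x.
Solving: x = 20(1 − 0.5) / (1 − 0.5·0.5) = 10 / 0.75 ≈ 13.3333.
The contractor gets 20 − 13.3333 ≈ 6.6667.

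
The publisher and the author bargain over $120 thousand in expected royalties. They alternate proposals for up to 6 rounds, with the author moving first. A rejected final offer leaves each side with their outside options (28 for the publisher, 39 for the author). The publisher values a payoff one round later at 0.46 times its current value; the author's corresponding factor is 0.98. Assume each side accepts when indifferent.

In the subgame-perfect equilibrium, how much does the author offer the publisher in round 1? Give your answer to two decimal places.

Round 6 (the publisher proposes): the author gets 39 if talks fail, so the publisher offers 39 and keeps 81.
Round 5 (the author proposes): the publisher can get 81 next round, worth 0.46 × 81 = 37.26 now, so the author offers 37.26, keeping 82.74.
Round 4 (the publisher proposes): the author can get 82.74 next round, worth 0.98 × 82.74 = 81.0852 now, so the publisher offers 81.0852, keeping 38.9148.
Round 3 (the author proposes): the publisher can get 38.9148 next round, worth 0.46 × 38.9148 = 17.900808 now. The author offers 17.900808 and keeps 120 − 17.900808 = 102.099192.
Round 2 (the publisher proposes): the author can get 102.099192 next round, worth 0.98 × 102.099192 = 100.05720816 now, so the publisher offers 100.05720816, keeping 19.94279184.
Round 1 (the author proposes): the publisher can get 19.94279184 next round, worth 0.46 × 19.94279184 = 9.1736842464 now; the author offers that and keeps 110.8263157536.

9.17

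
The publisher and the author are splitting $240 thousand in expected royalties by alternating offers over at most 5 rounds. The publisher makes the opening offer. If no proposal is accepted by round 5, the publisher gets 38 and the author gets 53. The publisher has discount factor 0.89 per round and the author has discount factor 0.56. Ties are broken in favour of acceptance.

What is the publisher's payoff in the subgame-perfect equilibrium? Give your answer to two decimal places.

Round 5 (the publisher proposes): the author gets 53 if talks fail, so the publisher offers 53 and keeps 187.
Round 4 (the author proposes): the publisher can get 187 next round, worth 0.89 × 187 = 166.43 now, so the author offers 166.43, keeping 73.57.
Round 3 (the publisher proposes): the author can get 73.57 next round, worth 0.56 × 73.57 = 41.1992 now. The publisher offers 41.1992 and keeps 240 − 41.1992 = 198.8008.
Round 2 (the author proposes): the publisher can get 198.8008 next round, worth 0.89 × 198.8008 = 176.932712 now. The author offers 176.932712 and keeps 240 − 176.932712 = 63.067288.
Round 1 (the publisher proposes): the author can get 63.067288 next round, worth 0.56 × 63.067288 = 35.31768128 now; the publisher offers that and keeps 204.68231872.

204.68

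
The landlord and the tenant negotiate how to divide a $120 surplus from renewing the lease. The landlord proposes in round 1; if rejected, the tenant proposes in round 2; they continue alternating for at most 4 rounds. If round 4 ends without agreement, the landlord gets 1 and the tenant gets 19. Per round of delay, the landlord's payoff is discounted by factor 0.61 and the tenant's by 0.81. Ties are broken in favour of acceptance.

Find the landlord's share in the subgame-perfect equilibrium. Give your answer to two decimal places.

Work backward from the last round.
Round 4 (the tenant proposes): the landlord gets 1 if talks fail, so the tenant offers 1 and keeps 119.
Round 3 (the landlord proposes): the tenant can get 119 next round, worth 0.81 × 119 = 96.39 now. The landlord offers 96.39 and keeps 120 − 96.39 = 23.61.
Round 2 (the tenant proposes): the landlord can get 23.61 next round, worth 0.61 × 23.61 = 14.4021 now, so the tenant offers 14.4021, keeping 105.5979.
Round 1 (the landlord proposes): the tenant can get 105.5979 next round, worth 0.81 × 105.5979 = 85.534299 now, so the landlord offers 85.534299, keeping 34.465701.

34.47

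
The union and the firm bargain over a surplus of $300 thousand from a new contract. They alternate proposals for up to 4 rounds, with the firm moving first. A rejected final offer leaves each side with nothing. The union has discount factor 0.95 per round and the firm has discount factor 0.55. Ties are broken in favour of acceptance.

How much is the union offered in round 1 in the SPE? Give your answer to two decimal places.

277.16

Round 4 (the union proposes): rejection yields 0 for the firm; the union offers 0 and keeps 300.
Round 3 (the firm proposes): the union can get 300 next round, worth 0.95 × 300 = 285 now; the firm offers that and keeps 15.
Round 2 (the union proposes): the firm can get 15 next round, worth 0.55 × 15 = 8.25 now. The union offers 8.25 and keeps 300 − 8.25 = 291.75.
Round 1 (the firm proposes): the union can get 291.75 next round, worth 0.95 × 291.75 = 277.1625 now, so the firm offers 277.1625, keeping 22.8375.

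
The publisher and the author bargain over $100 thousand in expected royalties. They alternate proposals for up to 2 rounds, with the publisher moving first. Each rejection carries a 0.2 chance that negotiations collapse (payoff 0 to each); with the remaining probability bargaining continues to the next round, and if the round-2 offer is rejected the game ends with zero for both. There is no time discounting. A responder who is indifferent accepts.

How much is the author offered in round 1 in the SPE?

By backward induction:
Round 2 (the author proposes): the publisher will accept anything ≥ 0, so the author offers 0 and keeps 100.
Round 1 (the publisher proposes): rejecting gives the author an expected 0.8 × 100 = 80; the publisher offers that and keeps 20.

80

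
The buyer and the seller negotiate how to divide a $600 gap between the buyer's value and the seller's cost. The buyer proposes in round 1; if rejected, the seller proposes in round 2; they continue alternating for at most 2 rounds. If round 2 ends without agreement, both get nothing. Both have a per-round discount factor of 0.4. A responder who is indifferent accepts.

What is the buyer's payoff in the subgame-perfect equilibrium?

360

Solve by backward induction from round 2.
Round 2 (the seller proposes): the buyer will accept anything ≥ 0, so the seller offers 0 and keeps 600.
Round 1 (the buyer proposes): the seller can get 600 next round, worth 0.4 × 600 = 240 now; the buyer offers that and keeps 360.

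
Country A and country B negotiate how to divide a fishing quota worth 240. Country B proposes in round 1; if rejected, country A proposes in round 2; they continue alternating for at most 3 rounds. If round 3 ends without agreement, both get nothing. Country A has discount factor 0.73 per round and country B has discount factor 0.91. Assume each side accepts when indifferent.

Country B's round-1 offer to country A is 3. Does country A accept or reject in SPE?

Reject

Round 3 (country B proposes): rejection yields 0 for country A; country B offers 0 and keeps 240.
Round 2 (country A proposes): country B can get 240 next round, worth 0.91 × 240 = 218.4 now; country A offers that and keeps 21.6.
So by rejecting in round 1, country A gets 21.6 next round, worth 0.73 × 21.6 = 15.768 now.
Offer 3 < 15.768, so country A rejects.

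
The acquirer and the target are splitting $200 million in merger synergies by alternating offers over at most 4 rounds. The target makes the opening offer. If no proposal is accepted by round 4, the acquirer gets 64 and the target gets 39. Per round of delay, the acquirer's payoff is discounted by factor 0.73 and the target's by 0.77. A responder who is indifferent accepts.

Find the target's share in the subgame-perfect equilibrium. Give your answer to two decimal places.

Round 4 (the acquirer proposes): the target gets 39 if talks fail, so the acquirer offers 39 and keeps 161.
Round 3 (the target proposes): the acquirer can get 161 next round, worth 0.73 × 161 = 117.53 now; the target offers that and keeps 82.47.
Round 2 (the acquirer proposes): the target can get 82.47 next round, worth 0.77 × 82.47 = 63.5019 now, so the acquirer offers 63.5019, keeping 136.4981.
Round 1 (the target proposes): the acquirer can get 136.4981 next round, worth 0.73 × 136.4981 = 99.643613 now, so the target offers 99.643613, keeping 100.356387.

100.36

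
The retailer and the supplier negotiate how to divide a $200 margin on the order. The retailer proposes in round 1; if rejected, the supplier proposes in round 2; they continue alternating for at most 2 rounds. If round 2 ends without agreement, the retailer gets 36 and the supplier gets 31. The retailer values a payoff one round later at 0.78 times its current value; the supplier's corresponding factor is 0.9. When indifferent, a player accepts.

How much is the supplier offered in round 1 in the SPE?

Round 2 (the supplier proposes): the retailer gets 36 if talks fail, so the supplier offers 36 and keeps 164.
Round 1 (the retailer proposes): the supplier can get 164 next round, worth 0.9 × 164 = 147.6 now, so the retailer offers 147.6, keeping 52.4.

147.6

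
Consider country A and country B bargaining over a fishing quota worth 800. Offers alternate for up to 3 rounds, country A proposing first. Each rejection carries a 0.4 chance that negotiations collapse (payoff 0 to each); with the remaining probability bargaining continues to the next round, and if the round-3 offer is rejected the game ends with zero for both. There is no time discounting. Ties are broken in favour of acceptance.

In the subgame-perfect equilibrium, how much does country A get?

Round 3 (country A proposes): country B will accept anything ≥ 0, so country A offers 0 and keeps 800.
Round 2 (country B proposes): rejecting gives country A an expected 0.6 × 800 = 480, so country B offers 480, keeping 320.
Round 1 (country A proposes): rejecting gives country B an expected 0.6 × 320 = 192, so country A offers 192, keeping 608.

608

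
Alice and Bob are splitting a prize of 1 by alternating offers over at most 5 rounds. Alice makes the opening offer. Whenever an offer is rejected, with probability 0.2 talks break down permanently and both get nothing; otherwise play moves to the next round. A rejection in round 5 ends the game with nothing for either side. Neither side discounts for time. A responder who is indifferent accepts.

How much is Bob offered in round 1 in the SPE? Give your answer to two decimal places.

By backward induction:
Round 5 (Alice proposes): Bob will accept anything ≥ 0, so Alice offers 0 and keeps 1.
Round 4 (Bob proposes): rejecting gives Alice an expected 0.8 × 1 = 0.8, so Bob offers 0.8, keeping 0.2.
Round 3 (Alice proposes): rejecting gives Bob an expected 0.8 × 0.2 = 0.16. Alice offers 0.16 and keeps 1 − 0.16 = 0.84.
Round 2 (Bob proposes): rejecting gives Alice an expected 0.8 × 0.84 = 0.672. Bob offers 0.672 and keeps 1 − 0.672 = 0.328.
Round 1 (Alice proposes): rejecting gives Bob an expected 0.8 × 0.328 = 0.2624, so Alice offers 0.2624, keeping 0.7376.

0.26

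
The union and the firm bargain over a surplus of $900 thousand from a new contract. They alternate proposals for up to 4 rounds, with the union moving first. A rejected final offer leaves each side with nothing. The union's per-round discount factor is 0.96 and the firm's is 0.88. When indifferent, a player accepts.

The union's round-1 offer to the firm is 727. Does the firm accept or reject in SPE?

Work out the firm's continuation value if the offer is rejected.
Round 4 (the firm proposes): rejection yields 0 for the union; the firm offers 0 and keeps 900.
Round 3 (the union proposes): the firm can get 900 next round, worth 0.88 × 900 = 792 now, so the union offers 792, keeping 108.
Round 2 (the firm proposes): the union can get 108 next round, worth 0.96 × 108 = 103.68 now, so the firm offers 103.68, keeping 796.32.
So by rejecting in round 1, the firm gets 796.32 next round, worth 0.88 × 796.32 = 700.7616 now.
Offer 727 ≥ 700.7616, so the firm accepts.

Accept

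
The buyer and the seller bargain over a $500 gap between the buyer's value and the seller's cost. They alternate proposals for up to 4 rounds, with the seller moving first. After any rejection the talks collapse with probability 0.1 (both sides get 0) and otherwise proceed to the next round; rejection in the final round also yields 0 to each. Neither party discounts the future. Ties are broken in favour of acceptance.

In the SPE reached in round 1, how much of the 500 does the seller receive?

Round 4 (the buyer proposes): rejection yields 0 for the seller; the buyer offers 0 and keeps 500.
Round 3 (the seller proposes): rejecting gives the buyer an expected 0.9 × 500 = 450. The seller offers 450 and keeps 500 − 450 = 50.
Round 2 (the buyer proposes): rejecting gives the seller an expected 0.9 × 50 = 45; the buyer offers that and keeps 455.
Round 1 (the seller proposes): rejecting gives the buyer an expected 0.9 × 455 = 409.5, so the seller offers 409.5, keeping 90.5.

90.5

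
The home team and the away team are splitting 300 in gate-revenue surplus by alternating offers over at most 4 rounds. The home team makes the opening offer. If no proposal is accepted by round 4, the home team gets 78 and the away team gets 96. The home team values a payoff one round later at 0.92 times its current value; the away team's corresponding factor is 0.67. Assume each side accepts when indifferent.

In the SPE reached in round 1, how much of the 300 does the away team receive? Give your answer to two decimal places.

Round 4 (the away team proposes): the home team gets 78 if talks fail, so the away team offers 78 and keeps 222.
Round 3 (the home team proposes): the away team can get 222 next round, worth 0.67 × 222 = 148.74 now; the home team offers that and keeps 151.26.
Round 2 (the away team proposes): the home team can get 151.26 next round, worth 0.92 × 151.26 = 139.1592 now; the away team offers that and keeps 160.8408.
Round 1 (the home team proposes): the away team can get 160.8408 next round, worth 0.67 × 160.8408 = 107.763336 now, so the home team offers 107.763336, keeping 192.236664.

107.76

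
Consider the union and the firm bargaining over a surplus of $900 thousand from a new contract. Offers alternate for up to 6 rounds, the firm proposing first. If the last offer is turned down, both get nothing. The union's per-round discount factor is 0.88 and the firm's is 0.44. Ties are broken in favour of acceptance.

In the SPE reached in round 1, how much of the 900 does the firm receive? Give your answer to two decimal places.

Round 6 (the union proposes): the firm will accept anything ≥ 0, so the union offers 0 and keeps 900.
Round 5 (the firm proposes): the union can get 900 next round, worth 0.88 × 900 = 792 now. The firm offers 792 and keeps 900 − 792 = 108.
Round 4 (the union proposes): the firm can get 108 next round, worth 0.44 × 108 = 47.52 now, so the union offers 47.52, keeping 852.48.
Round 3 (the firm proposes): the union can get 852.48 next round, worth 0.88 × 852.48 = 750.1824 now; the firm offers that and keeps 149.8176.
Round 2 (the union proposes): the firm can get 149.8176 next round, worth 0.44 × 149.8176 = 65.919744 now. The union offers 65.919744 and keeps 900 − 65.919744 = 834.080256.
Round 1 (the firm proposes): the union can get 834.080256 next round, worth 0.88 × 834.080256 = 733.99062528 now; the firm offers that and keeps 166.00937472.

166.01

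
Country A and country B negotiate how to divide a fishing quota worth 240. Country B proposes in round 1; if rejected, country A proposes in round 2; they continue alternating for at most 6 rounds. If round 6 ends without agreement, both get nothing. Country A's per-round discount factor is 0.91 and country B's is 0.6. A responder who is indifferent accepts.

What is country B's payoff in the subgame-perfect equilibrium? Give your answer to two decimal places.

Work backward from the last round.
Round 6 (country A proposes): country B will accept anything ≥ 0, so country A offers 0 and keeps 240.
Round 5 (country B proposes): country A can get 240 next round, worth 0.91 × 240 = 218.4 now, so country B offers 218.4, keeping 21.6.
Round 4 (country A proposes): country B can get 21.6 next round, worth 0.6 × 21.6 = 12.96 now; country A offers that and keeps 227.04.
Round 3 (country B proposes): country A can get 227.04 next round, worth 0.91 × 227.04 = 206.6064 now; country B offers that and keeps 33.3936.
Round 2 (country A proposes): country B can get 33.3936 next round, worth 0.6 × 33.3936 = 20.03616 now; country A offers that and keeps 219.96384.
Round 1 (country B proposes): country A can get 219.96384 next round, worth 0.91 × 219.96384 = 200.1670944 now. Country B offers 200.1670944 and keeps 240 − 200.1670944 = 39.8329056.

39.83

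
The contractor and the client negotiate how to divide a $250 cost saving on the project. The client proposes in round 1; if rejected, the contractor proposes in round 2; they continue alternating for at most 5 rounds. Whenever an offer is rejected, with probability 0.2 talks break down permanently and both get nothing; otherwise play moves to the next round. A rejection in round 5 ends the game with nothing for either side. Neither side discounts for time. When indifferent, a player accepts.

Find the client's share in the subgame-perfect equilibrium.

184.4

Round 5 (the client proposes): rejection yields 0 for the contractor; the client offers 0 and keeps 250.
Round 4 (the contractor proposes): rejecting gives the client an expected 0.8 × 250 = 200; the contractor offers that and keeps 50.
Round 3 (the client proposes): rejecting gives the contractor an expected 0.8 × 50 = 40. The client offers 40 and keeps 250 − 40 = 210.
Round 2 (the contractor proposes): rejecting gives the client an expected 0.8 × 210 = 168; the contractor offers that and keeps 82.
Round 1 (the client proposes): rejecting gives the contractor an expected 0.8 × 82 = 65.6. The client offers 65.6 and keeps 250 − 65.6 = 184.4.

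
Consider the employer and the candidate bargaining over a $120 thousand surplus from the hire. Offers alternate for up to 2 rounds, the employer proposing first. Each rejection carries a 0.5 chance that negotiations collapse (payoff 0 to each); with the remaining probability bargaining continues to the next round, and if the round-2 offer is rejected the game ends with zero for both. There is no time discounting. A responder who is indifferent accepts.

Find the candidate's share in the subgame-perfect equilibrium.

60

Round 2 (the candidate proposes): rejection yields 0 for the employer; the candidate offers 0 and keeps 120.
Round 1 (the employer proposes): rejecting gives the candidate an expected 0.5 × 120 = 60, so the employer offers 60, keeping 60.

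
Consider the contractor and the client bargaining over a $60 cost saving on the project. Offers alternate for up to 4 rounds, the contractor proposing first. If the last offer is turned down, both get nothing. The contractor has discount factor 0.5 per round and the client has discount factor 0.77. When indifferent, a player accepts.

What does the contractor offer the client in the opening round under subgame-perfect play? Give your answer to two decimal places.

40.89

Solve by backward induction from round 4.
Round 4 (the client proposes): rejection yields 0 for the contractor; the client offers 0 and keeps 60.
Round 3 (the contractor proposes): the client can get 60 next round, worth 0.77 × 60 = 46.2 now, so the contractor offers 46.2, keeping 13.8.
Round 2 (the client proposes): the contractor can get 13.8 next round, worth 0.5 × 13.8 = 6.9 now. The client offers 6.9 and keeps 60 − 6.9 = 53.1.
Round 1 (the contractor proposes): the client can get 53.1 next round, worth 0.77 × 53.1 = 40.887 now. The contractor offers 40.887 and keeps 60 − 40.887 = 19.113.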